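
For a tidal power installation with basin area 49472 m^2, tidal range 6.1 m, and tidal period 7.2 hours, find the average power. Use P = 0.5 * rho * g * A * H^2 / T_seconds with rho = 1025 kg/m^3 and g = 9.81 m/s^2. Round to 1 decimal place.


Convert period to seconds: T = 7.2 * 3600 = 25920.0 s
H^2 = 6.1^2 = 37.21
P = 0.5 * rho * g * A * H^2 / T
P = 0.5 * 1025 * 9.81 * 49472 * 37.21 / 25920.0
P = 357064.8 W

357064.8


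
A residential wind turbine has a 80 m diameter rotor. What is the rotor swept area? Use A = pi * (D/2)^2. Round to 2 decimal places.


Compute the rotor radius:
  r = D / 2 = 80 / 2 = 40.0 m
Calculate swept area:
  A = pi * r^2 = pi * 40.0^2
  A = 5026.55 m^2

5026.55


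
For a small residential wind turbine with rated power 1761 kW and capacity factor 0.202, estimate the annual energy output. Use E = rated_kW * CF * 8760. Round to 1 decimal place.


Annual energy = rated_kW * capacity_factor * hours_per_year
Given: P_rated = 1761 kW, CF = 0.202, hours = 8760
E = 1761 * 0.202 * 8760
E = 3116124.7 kWh

3116124.7


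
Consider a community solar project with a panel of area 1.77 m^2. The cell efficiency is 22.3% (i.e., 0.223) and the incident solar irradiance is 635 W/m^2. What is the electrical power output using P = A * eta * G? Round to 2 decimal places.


Use the solar power formula P = A * eta * G.
Given: A = 1.77 m^2, eta = 0.223, G = 635 W/m^2
P = 1.77 * 0.223 * 635
P = 250.64 W

250.64


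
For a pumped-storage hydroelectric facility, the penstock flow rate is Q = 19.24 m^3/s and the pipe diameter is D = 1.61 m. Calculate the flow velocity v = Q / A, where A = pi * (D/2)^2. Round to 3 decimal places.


Compute pipe cross-sectional area:
  A = pi * (D/2)^2 = pi * (1.61/2)^2 = 2.0358 m^2
Calculate velocity:
  v = Q / A = 19.24 / 2.0358
  v = 9.451 m/s

9.451


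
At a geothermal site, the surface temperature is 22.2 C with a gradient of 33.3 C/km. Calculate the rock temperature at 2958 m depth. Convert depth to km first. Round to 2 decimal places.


Convert depth to km: 2958 / 1000 = 2.958 km
Temperature increase = gradient * depth_km = 33.3 * 2.958 = 98.5 C
Temperature at depth = T_surface + delta_T = 22.2 + 98.5
T = 120.70 C

120.70


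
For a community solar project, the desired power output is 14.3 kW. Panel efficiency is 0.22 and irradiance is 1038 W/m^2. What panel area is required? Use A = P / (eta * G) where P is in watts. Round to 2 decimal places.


Convert target power to watts: P = 14.3 * 1000 = 14300.0 W
Compute denominator: eta * G = 0.22 * 1038 = 228.36
Required area A = P / (eta * G) = 14300.0 / 228.36
A = 62.62 m^2

62.62


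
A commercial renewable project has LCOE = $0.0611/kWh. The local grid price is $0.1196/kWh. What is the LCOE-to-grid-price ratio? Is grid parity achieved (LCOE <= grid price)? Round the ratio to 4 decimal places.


Compare LCOE to grid price:
  LCOE = $0.0611/kWh, Grid price = $0.1196/kWh
  Ratio = LCOE / grid_price = 0.0611 / 0.1196 = 0.5109
  Grid parity achieved (ratio <= 1)? yes

0.5109


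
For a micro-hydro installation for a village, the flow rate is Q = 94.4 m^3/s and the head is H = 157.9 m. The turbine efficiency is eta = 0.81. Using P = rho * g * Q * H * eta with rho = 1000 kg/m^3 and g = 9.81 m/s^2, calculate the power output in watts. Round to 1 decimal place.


Apply the hydropower formula P = rho * g * Q * H * eta
rho * g = 1000 * 9.81 = 9810.0
P = 9810.0 * 94.4 * 157.9 * 0.81
P = 118442659.5 W

118442659.5


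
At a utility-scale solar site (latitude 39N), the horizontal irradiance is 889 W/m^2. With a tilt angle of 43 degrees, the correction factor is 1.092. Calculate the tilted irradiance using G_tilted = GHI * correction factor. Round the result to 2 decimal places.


Identify the given values:
  GHI = 889 W/m^2, tilt correction factor = 1.092
Apply the formula G_tilted = GHI * factor:
  G_tilted = 889 * 1.092
  G_tilted = 970.79 W/m^2

970.79


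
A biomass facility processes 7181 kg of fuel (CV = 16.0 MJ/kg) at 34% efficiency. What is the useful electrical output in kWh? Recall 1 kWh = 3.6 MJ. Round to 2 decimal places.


Total energy = mass * CV = 7181 * 16.0 = 114896.0 MJ
Useful energy = total * eta = 114896.0 * 0.34 = 39064.64 MJ
Convert to kWh: 39064.64 / 3.6
Useful energy = 10851.29 kWh

10851.29


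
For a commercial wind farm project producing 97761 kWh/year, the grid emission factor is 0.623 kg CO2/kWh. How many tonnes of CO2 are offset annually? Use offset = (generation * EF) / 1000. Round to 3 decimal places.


CO2 offset in kg = generation * emission_factor
CO2 offset = 97761 * 0.623 = 60905.1 kg
Convert to tonnes:
  CO2 offset = 60905.1 / 1000 = 60.905 tonnes

60.905


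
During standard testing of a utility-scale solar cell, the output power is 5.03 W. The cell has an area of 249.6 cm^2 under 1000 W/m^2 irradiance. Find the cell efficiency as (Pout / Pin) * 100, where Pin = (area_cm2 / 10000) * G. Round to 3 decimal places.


First compute the input power:
  Pin = area_cm2 / 10000 * G = 249.6 / 10000 * 1000 = 24.96 W
Then compute efficiency:
  Efficiency = (Pout / Pin) * 100 = (5.03 / 24.96) * 100
  Efficiency = 20.152%

20.152


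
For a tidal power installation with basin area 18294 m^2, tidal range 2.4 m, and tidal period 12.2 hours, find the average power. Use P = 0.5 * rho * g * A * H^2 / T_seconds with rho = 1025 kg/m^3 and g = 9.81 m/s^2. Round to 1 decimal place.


Convert period to seconds: T = 12.2 * 3600 = 43920.0 s
H^2 = 2.4^2 = 5.76
P = 0.5 * rho * g * A * H^2 / T
P = 0.5 * 1025 * 9.81 * 18294 * 5.76 / 43920.0
P = 12062.3 W

12062.3


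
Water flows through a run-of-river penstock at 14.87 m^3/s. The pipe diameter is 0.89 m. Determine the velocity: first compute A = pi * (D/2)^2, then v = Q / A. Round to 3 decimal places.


Compute pipe cross-sectional area:
  A = pi * (D/2)^2 = pi * (0.89/2)^2 = 0.6221 m^2
Calculate velocity:
  v = Q / A = 14.87 / 0.6221
  v = 23.902 m/s

23.902


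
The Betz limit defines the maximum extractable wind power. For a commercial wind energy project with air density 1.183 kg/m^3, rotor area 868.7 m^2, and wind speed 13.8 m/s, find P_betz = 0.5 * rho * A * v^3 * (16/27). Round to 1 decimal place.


The Betz coefficient Cp_max = 16/27 = 0.5926
v^3 = 13.8^3 = 2628.072
P_betz = 0.5 * rho * A * v^3 * Cp_max
P_betz = 0.5 * 1.183 * 868.7 * 2628.072 * 0.5926
P_betz = 800235.9 W

800235.9


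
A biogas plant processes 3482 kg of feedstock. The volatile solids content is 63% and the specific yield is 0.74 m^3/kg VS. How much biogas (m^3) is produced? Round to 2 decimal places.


Compute volatile solids:
  VS = mass * VS_fraction = 3482 * 0.63 = 2193.66 kg
Calculate biogas volume:
  Biogas = VS * specific_yield = 2193.66 * 0.74
  Biogas = 1623.31 m^3

1623.31


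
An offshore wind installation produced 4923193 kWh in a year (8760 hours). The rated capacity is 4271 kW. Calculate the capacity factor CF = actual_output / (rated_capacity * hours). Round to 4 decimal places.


Capacity factor = actual output / maximum possible output
Maximum possible = rated * hours = 4271 * 8760 = 37413960 kWh
CF = 4923193 / 37413960
CF = 0.1316

0.1316


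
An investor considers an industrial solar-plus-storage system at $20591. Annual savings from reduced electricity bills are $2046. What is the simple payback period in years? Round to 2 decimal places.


Simple payback period = initial cost / annual savings
Payback = 20591 / 2046
Payback = 10.06 years

10.06


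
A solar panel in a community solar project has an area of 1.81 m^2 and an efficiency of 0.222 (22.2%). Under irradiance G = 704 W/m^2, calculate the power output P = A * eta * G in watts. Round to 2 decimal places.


Use the solar power formula P = A * eta * G.
Given: A = 1.81 m^2, eta = 0.222, G = 704 W/m^2
P = 1.81 * 0.222 * 704
P = 282.88 W

282.88


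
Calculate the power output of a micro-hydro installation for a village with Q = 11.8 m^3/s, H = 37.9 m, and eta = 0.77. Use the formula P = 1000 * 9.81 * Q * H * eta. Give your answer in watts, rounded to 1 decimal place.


Apply the hydropower formula P = rho * g * Q * H * eta
rho * g = 1000 * 9.81 = 9810.0
P = 9810.0 * 11.8 * 37.9 * 0.77
P = 3378165.7 W

3378165.7


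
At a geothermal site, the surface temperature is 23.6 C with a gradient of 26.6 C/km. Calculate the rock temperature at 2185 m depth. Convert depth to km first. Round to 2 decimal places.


Convert depth to km: 2185 / 1000 = 2.185 km
Temperature increase = gradient * depth_km = 26.6 * 2.185 = 58.12 C
Temperature at depth = T_surface + delta_T = 23.6 + 58.12
T = 81.72 C

81.72


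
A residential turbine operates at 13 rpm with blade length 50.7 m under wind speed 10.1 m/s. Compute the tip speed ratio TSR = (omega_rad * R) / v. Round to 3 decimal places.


Convert rotational speed to rad/s:
  omega = 13 * 2 * pi / 60 = 1.3614 rad/s
Compute tip speed:
  v_tip = omega * R = 1.3614 * 50.7 = 69.021 m/s
Tip speed ratio:
  TSR = v_tip / v_wind = 69.021 / 10.1 = 6.834

6.834


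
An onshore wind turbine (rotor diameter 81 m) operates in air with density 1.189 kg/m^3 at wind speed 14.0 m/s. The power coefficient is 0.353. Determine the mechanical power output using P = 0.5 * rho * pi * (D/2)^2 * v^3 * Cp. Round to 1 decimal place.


Step 1 -- Compute swept area:
  A = pi * (D/2)^2 = pi * (81/2)^2 = 5153.0 m^2
Step 2 -- Apply wind power equation:
  P = 0.5 * rho * A * v^3 * Cp
  v^3 = 14.0^3 = 2744.0
  P = 0.5 * 1.189 * 5153.0 * 2744.0 * 0.353
  P = 2967362.4 W

2967362.4


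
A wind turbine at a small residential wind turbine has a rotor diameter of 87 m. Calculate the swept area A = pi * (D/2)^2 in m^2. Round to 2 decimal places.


Compute the rotor radius:
  r = D / 2 = 87 / 2 = 43.5 m
Calculate swept area:
  A = pi * r^2 = pi * 43.5^2
  A = 5944.68 m^2

5944.68


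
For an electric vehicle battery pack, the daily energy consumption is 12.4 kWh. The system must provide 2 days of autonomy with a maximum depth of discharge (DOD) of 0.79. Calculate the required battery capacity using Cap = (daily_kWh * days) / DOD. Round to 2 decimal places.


Total energy needed = daily * days = 12.4 * 2 = 24.8 kWh
Account for depth of discharge:
  Cap = total_energy / DOD = 24.8 / 0.79
  Cap = 31.39 kWh

31.39


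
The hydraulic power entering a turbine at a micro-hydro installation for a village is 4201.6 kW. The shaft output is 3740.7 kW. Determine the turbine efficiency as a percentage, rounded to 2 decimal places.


Turbine efficiency = (output power / input power) * 100
eta = (3740.7 / 4201.6) * 100
eta = 89.03%

89.03


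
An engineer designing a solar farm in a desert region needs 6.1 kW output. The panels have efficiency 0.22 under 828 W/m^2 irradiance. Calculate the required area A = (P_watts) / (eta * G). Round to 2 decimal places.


Convert target power to watts: P = 6.1 * 1000 = 6100.0 W
Compute denominator: eta * G = 0.22 * 828 = 182.16
Required area A = P / (eta * G) = 6100.0 / 182.16
A = 33.49 m^2

33.49


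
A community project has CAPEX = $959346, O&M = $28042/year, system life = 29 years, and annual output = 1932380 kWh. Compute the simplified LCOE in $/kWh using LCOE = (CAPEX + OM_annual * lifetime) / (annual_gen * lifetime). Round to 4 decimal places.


Total cost = CAPEX + OM * lifetime = 959346 + 28042 * 29 = 959346 + 813218 = 1772564
Total generation = annual * lifetime = 1932380 * 29 = 56039020 kWh
LCOE = 1772564 / 56039020
LCOE = 0.0316 $/kWh

0.0316


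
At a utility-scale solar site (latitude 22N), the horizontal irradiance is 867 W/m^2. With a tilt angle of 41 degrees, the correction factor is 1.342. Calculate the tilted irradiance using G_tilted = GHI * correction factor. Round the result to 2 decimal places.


Identify the given values:
  GHI = 867 W/m^2, tilt correction factor = 1.342
Apply the formula G_tilted = GHI * factor:
  G_tilted = 867 * 1.342
  G_tilted = 1163.51 W/m^2

1163.51


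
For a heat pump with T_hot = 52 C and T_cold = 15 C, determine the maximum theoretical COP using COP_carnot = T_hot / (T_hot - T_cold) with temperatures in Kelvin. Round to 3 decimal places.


Convert to Kelvin:
  T_hot = 52 + 273.15 = 325.15 K
  T_cold = 15 + 273.15 = 288.15 K
Apply Carnot COP formula:
  COP = T_hot_K / (T_hot_K - T_cold_K) = 325.15 / 37.0
  COP = 8.788

8.788


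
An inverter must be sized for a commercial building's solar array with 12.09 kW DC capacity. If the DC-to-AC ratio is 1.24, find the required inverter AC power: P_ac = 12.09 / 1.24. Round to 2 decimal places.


The inverter AC capacity is determined by the DC/AC ratio.
Given: P_dc = 12.09 kW, DC/AC ratio = 1.24
P_ac = P_dc / ratio = 12.09 / 1.24
P_ac = 9.75 kW

9.75


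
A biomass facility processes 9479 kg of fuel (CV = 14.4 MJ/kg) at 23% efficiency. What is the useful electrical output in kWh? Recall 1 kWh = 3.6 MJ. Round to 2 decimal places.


Total energy = mass * CV = 9479 * 14.4 = 136497.6 MJ
Useful energy = total * eta = 136497.6 * 0.23 = 31394.45 MJ
Convert to kWh: 31394.45 / 3.6
Useful energy = 8720.68 kWh

8720.68


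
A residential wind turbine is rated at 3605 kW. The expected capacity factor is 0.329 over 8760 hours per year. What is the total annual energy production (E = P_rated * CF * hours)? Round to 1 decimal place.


Annual energy = rated_kW * capacity_factor * hours_per_year
Given: P_rated = 3605 kW, CF = 0.329, hours = 8760
E = 3605 * 0.329 * 8760
E = 10389754.2 kWh

10389754.2


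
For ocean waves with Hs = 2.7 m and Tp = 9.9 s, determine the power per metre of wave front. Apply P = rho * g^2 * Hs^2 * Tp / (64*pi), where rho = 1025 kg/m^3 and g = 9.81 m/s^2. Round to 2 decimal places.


Apply wave power formula:
  g^2 = 9.81^2 = 96.2361
  Hs^2 = 2.7^2 = 7.29
  Numerator = rho * g^2 * Hs^2 * Tp = 1025 * 96.2361 * 7.29 * 9.9 = 7119091.96
  Denominator = 64 * pi = 201.0619
  P = 7119091.96 / 201.0619 = 35407.46 W/m

35407.46


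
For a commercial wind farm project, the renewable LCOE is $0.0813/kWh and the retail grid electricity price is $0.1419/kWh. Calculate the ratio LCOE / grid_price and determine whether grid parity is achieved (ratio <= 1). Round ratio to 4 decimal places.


Compare LCOE to grid price:
  LCOE = $0.0813/kWh, Grid price = $0.1419/kWh
  Ratio = LCOE / grid_price = 0.0813 / 0.1419 = 0.5729
  Grid parity achieved (ratio <= 1)? yes

0.5729


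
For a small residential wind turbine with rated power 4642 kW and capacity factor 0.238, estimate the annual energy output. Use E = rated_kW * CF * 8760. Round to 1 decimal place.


Annual energy = rated_kW * capacity_factor * hours_per_year
Given: P_rated = 4642 kW, CF = 0.238, hours = 8760
E = 4642 * 0.238 * 8760
E = 9678013.0 kWh

9678013.0


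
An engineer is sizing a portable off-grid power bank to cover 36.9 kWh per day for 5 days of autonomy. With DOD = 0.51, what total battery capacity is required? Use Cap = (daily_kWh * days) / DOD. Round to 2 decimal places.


Total energy needed = daily * days = 36.9 * 5 = 184.5 kWh
Account for depth of discharge:
  Cap = total_energy / DOD = 184.5 / 0.51
  Cap = 361.76 kWh

361.76


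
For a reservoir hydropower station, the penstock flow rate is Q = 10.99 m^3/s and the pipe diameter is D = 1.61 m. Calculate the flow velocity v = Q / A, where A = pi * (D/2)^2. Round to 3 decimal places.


Compute pipe cross-sectional area:
  A = pi * (D/2)^2 = pi * (1.61/2)^2 = 2.0358 m^2
Calculate velocity:
  v = Q / A = 10.99 / 2.0358
  v = 5.398 m/s

5.398


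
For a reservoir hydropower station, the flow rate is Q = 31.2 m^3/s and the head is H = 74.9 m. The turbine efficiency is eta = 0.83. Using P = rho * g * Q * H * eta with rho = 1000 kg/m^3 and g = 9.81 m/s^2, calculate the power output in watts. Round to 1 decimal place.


Apply the hydropower formula P = rho * g * Q * H * eta
rho * g = 1000 * 9.81 = 9810.0
P = 9810.0 * 31.2 * 74.9 * 0.83
P = 19027578.0 W

19027578.0


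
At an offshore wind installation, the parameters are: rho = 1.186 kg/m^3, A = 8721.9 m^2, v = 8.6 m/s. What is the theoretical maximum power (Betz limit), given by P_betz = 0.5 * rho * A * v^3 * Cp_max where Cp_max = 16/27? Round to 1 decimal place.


The Betz coefficient Cp_max = 16/27 = 0.5926
v^3 = 8.6^3 = 636.056
P_betz = 0.5 * rho * A * v^3 * Cp_max
P_betz = 0.5 * 1.186 * 8721.9 * 636.056 * 0.5926
P_betz = 1949473.6 W

1949473.6


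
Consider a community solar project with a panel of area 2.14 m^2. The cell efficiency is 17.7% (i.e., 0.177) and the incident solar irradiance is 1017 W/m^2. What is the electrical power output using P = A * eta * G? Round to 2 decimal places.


Use the solar power formula P = A * eta * G.
Given: A = 2.14 m^2, eta = 0.177, G = 1017 W/m^2
P = 2.14 * 0.177 * 1017
P = 385.22 W

385.22


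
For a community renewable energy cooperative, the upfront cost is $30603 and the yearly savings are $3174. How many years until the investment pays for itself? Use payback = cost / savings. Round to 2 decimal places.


Simple payback period = initial cost / annual savings
Payback = 30603 / 3174
Payback = 9.64 years

9.64


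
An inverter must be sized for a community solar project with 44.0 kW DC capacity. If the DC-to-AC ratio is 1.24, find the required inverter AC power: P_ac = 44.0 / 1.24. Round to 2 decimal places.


The inverter AC capacity is determined by the DC/AC ratio.
Given: P_dc = 44.0 kW, DC/AC ratio = 1.24
P_ac = P_dc / ratio = 44.0 / 1.24
P_ac = 35.48 kW

35.48


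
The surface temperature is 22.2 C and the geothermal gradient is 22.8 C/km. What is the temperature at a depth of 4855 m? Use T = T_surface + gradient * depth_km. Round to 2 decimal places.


Convert depth to km: 4855 / 1000 = 4.855 km
Temperature increase = gradient * depth_km = 22.8 * 4.855 = 110.69 C
Temperature at depth = T_surface + delta_T = 22.2 + 110.69
T = 132.89 C

132.89


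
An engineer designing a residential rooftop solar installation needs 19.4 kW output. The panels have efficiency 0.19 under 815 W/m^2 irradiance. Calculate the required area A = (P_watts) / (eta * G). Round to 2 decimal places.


Convert target power to watts: P = 19.4 * 1000 = 19400.0 W
Compute denominator: eta * G = 0.19 * 815 = 154.85
Required area A = P / (eta * G) = 19400.0 / 154.85
A = 125.28 m^2

125.28


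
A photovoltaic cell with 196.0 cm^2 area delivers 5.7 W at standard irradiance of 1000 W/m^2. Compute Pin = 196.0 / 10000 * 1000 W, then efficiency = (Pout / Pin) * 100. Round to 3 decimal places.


First compute the input power:
  Pin = area_cm2 / 10000 * G = 196.0 / 10000 * 1000 = 19.6 W
Then compute efficiency:
  Efficiency = (Pout / Pin) * 100 = (5.7 / 19.6) * 100
  Efficiency = 29.082%

29.082


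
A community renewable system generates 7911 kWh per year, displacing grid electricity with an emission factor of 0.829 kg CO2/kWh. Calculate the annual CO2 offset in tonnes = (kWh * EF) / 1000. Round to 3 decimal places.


CO2 offset in kg = generation * emission_factor
CO2 offset = 7911 * 0.829 = 6558.22 kg
Convert to tonnes:
  CO2 offset = 6558.22 / 1000 = 6.558 tonnes

6.558


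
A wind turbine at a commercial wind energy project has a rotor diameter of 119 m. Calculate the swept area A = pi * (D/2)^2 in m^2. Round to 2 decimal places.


Compute the rotor radius:
  r = D / 2 = 119 / 2 = 59.5 m
Calculate swept area:
  A = pi * r^2 = pi * 59.5^2
  A = 11122.02 m^2

11122.02


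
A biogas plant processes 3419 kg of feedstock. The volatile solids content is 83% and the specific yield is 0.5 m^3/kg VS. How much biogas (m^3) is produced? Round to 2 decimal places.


Compute volatile solids:
  VS = mass * VS_fraction = 3419 * 0.83 = 2837.77 kg
Calculate biogas volume:
  Biogas = VS * specific_yield = 2837.77 * 0.5
  Biogas = 1418.89 m^3

1418.89


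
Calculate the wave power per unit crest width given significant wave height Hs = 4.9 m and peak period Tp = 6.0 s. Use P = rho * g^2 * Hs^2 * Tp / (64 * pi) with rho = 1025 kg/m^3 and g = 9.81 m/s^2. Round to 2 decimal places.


Apply wave power formula:
  g^2 = 9.81^2 = 96.2361
  Hs^2 = 4.9^2 = 24.01
  Numerator = rho * g^2 * Hs^2 * Tp = 1025 * 96.2361 * 24.01 * 6.0 = 14210366.88
  Denominator = 64 * pi = 201.0619
  P = 14210366.88 / 201.0619 = 70676.57 W/m

70676.57


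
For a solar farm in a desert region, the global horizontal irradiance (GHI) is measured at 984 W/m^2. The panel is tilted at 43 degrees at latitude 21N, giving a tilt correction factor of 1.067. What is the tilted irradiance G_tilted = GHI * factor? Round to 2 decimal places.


Identify the given values:
  GHI = 984 W/m^2, tilt correction factor = 1.067
Apply the formula G_tilted = GHI * factor:
  G_tilted = 984 * 1.067
  G_tilted = 1049.93 W/m^2

1049.93


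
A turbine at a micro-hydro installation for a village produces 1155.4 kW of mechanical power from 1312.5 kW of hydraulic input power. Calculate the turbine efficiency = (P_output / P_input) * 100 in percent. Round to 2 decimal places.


Turbine efficiency = (output power / input power) * 100
eta = (1155.4 / 1312.5) * 100
eta = 88.03%

88.03


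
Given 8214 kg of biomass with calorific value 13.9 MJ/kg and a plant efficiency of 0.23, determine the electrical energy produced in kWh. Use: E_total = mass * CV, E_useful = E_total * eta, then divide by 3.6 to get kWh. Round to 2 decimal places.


Total energy = mass * CV = 8214 * 13.9 = 114174.6 MJ
Useful energy = total * eta = 114174.6 * 0.23 = 26260.16 MJ
Convert to kWh: 26260.16 / 3.6
Useful energy = 7294.49 kWh

7294.49


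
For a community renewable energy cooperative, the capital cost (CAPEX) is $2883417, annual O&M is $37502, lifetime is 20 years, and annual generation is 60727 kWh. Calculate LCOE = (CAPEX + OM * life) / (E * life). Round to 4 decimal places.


Total cost = CAPEX + OM * lifetime = 2883417 + 37502 * 20 = 2883417 + 750040 = 3633457
Total generation = annual * lifetime = 60727 * 20 = 1214540 kWh
LCOE = 3633457 / 1214540
LCOE = 2.9916 $/kWh

2.9916


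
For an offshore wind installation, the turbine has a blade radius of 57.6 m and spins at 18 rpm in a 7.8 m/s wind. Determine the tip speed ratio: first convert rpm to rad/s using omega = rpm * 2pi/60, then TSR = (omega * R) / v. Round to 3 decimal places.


Convert rotational speed to rad/s:
  omega = 18 * 2 * pi / 60 = 1.885 rad/s
Compute tip speed:
  v_tip = omega * R = 1.885 * 57.6 = 108.573 m/s
Tip speed ratio:
  TSR = v_tip / v_wind = 108.573 / 7.8 = 13.920

13.920


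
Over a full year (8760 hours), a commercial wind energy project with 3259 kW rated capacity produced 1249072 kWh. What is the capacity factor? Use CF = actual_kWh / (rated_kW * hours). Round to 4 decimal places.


Capacity factor = actual output / maximum possible output
Maximum possible = rated * hours = 3259 * 8760 = 28548840 kWh
CF = 1249072 / 28548840
CF = 0.0438

0.0438


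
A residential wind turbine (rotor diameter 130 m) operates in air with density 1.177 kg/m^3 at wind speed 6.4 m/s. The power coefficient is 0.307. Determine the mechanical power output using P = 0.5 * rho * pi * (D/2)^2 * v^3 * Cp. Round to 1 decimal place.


Step 1 -- Compute swept area:
  A = pi * (D/2)^2 = pi * (130/2)^2 = 13273.23 m^2
Step 2 -- Apply wind power equation:
  P = 0.5 * rho * A * v^3 * Cp
  v^3 = 6.4^3 = 262.144
  P = 0.5 * 1.177 * 13273.23 * 262.144 * 0.307
  P = 628639.0 W

628639.0


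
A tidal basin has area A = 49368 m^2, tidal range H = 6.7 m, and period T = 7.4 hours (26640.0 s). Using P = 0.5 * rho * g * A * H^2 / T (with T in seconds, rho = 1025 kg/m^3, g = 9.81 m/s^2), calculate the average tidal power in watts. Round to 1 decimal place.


Convert period to seconds: T = 7.4 * 3600 = 26640.0 s
H^2 = 6.7^2 = 44.89
P = 0.5 * rho * g * A * H^2 / T
P = 0.5 * 1025 * 9.81 * 49368 * 44.89 / 26640.0
P = 418238.3 W

418238.3


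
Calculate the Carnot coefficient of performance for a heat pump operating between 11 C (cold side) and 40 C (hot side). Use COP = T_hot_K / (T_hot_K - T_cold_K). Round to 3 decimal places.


Convert to Kelvin:
  T_hot = 40 + 273.15 = 313.15 K
  T_cold = 11 + 273.15 = 284.15 K
Apply Carnot COP formula:
  COP = T_hot_K / (T_hot_K - T_cold_K) = 313.15 / 29.0
  COP = 10.798

10.798


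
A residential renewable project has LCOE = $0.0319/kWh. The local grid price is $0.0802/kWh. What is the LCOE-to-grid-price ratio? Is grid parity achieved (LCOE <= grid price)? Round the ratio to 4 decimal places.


Compare LCOE to grid price:
  LCOE = $0.0319/kWh, Grid price = $0.0802/kWh
  Ratio = LCOE / grid_price = 0.0319 / 0.0802 = 0.3978
  Grid parity achieved (ratio <= 1)? yes

0.3978


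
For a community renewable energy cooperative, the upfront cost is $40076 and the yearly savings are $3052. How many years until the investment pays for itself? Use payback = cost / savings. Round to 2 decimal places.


Simple payback period = initial cost / annual savings
Payback = 40076 / 3052
Payback = 13.13 years

13.13


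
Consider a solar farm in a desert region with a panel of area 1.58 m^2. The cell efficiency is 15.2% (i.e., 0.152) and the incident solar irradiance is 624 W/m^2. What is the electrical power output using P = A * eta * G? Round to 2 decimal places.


Use the solar power formula P = A * eta * G.
Given: A = 1.58 m^2, eta = 0.152, G = 624 W/m^2
P = 1.58 * 0.152 * 624
P = 149.86 W

149.86


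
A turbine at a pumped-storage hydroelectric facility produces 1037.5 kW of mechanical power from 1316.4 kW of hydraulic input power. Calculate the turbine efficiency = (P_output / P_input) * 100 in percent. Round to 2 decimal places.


Turbine efficiency = (output power / input power) * 100
eta = (1037.5 / 1316.4) * 100
eta = 78.81%

78.81


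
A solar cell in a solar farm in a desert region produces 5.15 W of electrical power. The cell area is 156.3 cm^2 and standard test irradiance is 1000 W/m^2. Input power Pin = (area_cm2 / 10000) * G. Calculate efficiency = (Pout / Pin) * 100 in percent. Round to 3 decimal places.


First compute the input power:
  Pin = area_cm2 / 10000 * G = 156.3 / 10000 * 1000 = 15.63 W
Then compute efficiency:
  Efficiency = (Pout / Pin) * 100 = (5.15 / 15.63) * 100
  Efficiency = 32.949%

32.949


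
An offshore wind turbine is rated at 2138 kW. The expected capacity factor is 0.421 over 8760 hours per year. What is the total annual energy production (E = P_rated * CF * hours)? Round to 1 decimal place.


Annual energy = rated_kW * capacity_factor * hours_per_year
Given: P_rated = 2138 kW, CF = 0.421, hours = 8760
E = 2138 * 0.421 * 8760
E = 7884858.5 kWh

7884858.5


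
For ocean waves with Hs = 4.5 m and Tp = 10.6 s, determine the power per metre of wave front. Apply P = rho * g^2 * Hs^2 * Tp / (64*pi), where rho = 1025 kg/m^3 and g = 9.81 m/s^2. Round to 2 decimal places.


Apply wave power formula:
  g^2 = 9.81^2 = 96.2361
  Hs^2 = 4.5^2 = 20.25
  Numerator = rho * g^2 * Hs^2 * Tp = 1025 * 96.2361 * 20.25 * 10.6 = 21173505.84
  Denominator = 64 * pi = 201.0619
  P = 21173505.84 / 201.0619 = 105308.38 W/m

105308.38


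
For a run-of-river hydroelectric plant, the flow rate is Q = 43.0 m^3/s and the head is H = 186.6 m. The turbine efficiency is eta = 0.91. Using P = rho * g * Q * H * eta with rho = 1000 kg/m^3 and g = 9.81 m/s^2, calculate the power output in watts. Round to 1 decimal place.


Apply the hydropower formula P = rho * g * Q * H * eta
rho * g = 1000 * 9.81 = 9810.0
P = 9810.0 * 43.0 * 186.6 * 0.91
P = 71629265.0 W

71629265.0


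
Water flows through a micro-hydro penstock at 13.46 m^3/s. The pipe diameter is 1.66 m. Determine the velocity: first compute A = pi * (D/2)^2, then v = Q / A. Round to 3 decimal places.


Compute pipe cross-sectional area:
  A = pi * (D/2)^2 = pi * (1.66/2)^2 = 2.1642 m^2
Calculate velocity:
  v = Q / A = 13.46 / 2.1642
  v = 6.219 m/s

6.219


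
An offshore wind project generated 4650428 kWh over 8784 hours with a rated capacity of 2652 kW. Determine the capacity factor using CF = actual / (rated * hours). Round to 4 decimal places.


Capacity factor = actual output / maximum possible output
Maximum possible = rated * hours = 2652 * 8784 = 23295168 kWh
CF = 4650428 / 23295168
CF = 0.1996

0.1996


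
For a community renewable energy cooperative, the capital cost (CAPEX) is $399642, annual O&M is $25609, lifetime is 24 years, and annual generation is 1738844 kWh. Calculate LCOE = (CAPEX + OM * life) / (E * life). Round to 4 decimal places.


Total cost = CAPEX + OM * lifetime = 399642 + 25609 * 24 = 399642 + 614616 = 1014258
Total generation = annual * lifetime = 1738844 * 24 = 41732256 kWh
LCOE = 1014258 / 41732256
LCOE = 0.0243 $/kWh

0.0243


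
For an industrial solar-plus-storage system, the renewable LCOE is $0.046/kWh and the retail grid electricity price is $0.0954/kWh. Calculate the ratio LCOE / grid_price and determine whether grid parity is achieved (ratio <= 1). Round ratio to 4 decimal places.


Compare LCOE to grid price:
  LCOE = $0.046/kWh, Grid price = $0.0954/kWh
  Ratio = LCOE / grid_price = 0.046 / 0.0954 = 0.4822
  Grid parity achieved (ratio <= 1)? yes

0.4822


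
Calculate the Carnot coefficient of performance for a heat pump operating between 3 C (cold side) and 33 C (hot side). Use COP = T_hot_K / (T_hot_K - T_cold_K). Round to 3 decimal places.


Convert to Kelvin:
  T_hot = 33 + 273.15 = 306.15 K
  T_cold = 3 + 273.15 = 276.15 K
Apply Carnot COP formula:
  COP = T_hot_K / (T_hot_K - T_cold_K) = 306.15 / 30.0
  COP = 10.205

10.205


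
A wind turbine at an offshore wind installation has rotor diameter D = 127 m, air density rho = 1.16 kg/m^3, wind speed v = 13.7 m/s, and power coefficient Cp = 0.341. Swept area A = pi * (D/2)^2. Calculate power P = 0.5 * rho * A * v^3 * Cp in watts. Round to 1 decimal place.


Step 1 -- Compute swept area:
  A = pi * (D/2)^2 = pi * (127/2)^2 = 12667.69 m^2
Step 2 -- Apply wind power equation:
  P = 0.5 * rho * A * v^3 * Cp
  v^3 = 13.7^3 = 2571.353
  P = 0.5 * 1.16 * 12667.69 * 2571.353 * 0.341
  P = 6442306.7 W

6442306.7


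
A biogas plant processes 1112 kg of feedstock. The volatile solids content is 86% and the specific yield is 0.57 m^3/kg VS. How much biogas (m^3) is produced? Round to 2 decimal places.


Compute volatile solids:
  VS = mass * VS_fraction = 1112 * 0.86 = 956.32 kg
Calculate biogas volume:
  Biogas = VS * specific_yield = 956.32 * 0.57
  Biogas = 545.10 m^3

545.10


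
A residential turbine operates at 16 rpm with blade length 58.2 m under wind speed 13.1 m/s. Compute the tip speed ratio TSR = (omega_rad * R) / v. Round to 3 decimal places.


Convert rotational speed to rad/s:
  omega = 16 * 2 * pi / 60 = 1.6755 rad/s
Compute tip speed:
  v_tip = omega * R = 1.6755 * 58.2 = 97.515 m/s
Tip speed ratio:
  TSR = v_tip / v_wind = 97.515 / 13.1 = 7.444

7.444


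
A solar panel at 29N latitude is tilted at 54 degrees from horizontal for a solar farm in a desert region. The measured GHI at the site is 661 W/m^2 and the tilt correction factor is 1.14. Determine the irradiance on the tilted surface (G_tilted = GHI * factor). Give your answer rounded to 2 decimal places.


Identify the given values:
  GHI = 661 W/m^2, tilt correction factor = 1.14
Apply the formula G_tilted = GHI * factor:
  G_tilted = 661 * 1.14
  G_tilted = 753.54 W/m^2

753.54


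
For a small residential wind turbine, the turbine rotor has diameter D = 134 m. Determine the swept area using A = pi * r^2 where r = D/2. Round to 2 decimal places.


Compute the rotor radius:
  r = D / 2 = 134 / 2 = 67.0 m
Calculate swept area:
  A = pi * r^2 = pi * 67.0^2
  A = 14102.61 m^2

14102.61


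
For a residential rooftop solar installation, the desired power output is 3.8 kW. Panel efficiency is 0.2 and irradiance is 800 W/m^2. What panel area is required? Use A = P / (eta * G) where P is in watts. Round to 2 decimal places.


Convert target power to watts: P = 3.8 * 1000 = 3800.0 W
Compute denominator: eta * G = 0.2 * 800 = 160.0
Required area A = P / (eta * G) = 3800.0 / 160.0
A = 23.75 m^2

23.75


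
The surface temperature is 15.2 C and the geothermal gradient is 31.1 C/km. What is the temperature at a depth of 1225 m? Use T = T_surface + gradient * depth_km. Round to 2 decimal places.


Convert depth to km: 1225 / 1000 = 1.225 km
Temperature increase = gradient * depth_km = 31.1 * 1.225 = 38.1 C
Temperature at depth = T_surface + delta_T = 15.2 + 38.1
T = 53.30 C

53.30


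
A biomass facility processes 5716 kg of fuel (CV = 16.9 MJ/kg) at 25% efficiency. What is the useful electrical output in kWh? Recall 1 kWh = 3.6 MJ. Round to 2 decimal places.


Total energy = mass * CV = 5716 * 16.9 = 96600.4 MJ
Useful energy = total * eta = 96600.4 * 0.25 = 24150.1 MJ
Convert to kWh: 24150.1 / 3.6
Useful energy = 6708.36 kWh

6708.36


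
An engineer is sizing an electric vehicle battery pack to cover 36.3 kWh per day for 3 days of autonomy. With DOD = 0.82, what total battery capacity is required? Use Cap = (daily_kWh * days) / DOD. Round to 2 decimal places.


Total energy needed = daily * days = 36.3 * 3 = 108.9 kWh
Account for depth of discharge:
  Cap = total_energy / DOD = 108.9 / 0.82
  Cap = 132.80 kWh

132.80


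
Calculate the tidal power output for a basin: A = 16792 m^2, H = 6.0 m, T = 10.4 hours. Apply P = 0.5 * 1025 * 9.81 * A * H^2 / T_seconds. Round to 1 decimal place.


Convert period to seconds: T = 10.4 * 3600 = 37440.0 s
H^2 = 6.0^2 = 36.0
P = 0.5 * rho * g * A * H^2 / T
P = 0.5 * 1025 * 9.81 * 16792 * 36.0 / 37440.0
P = 81176.8 W

81176.8


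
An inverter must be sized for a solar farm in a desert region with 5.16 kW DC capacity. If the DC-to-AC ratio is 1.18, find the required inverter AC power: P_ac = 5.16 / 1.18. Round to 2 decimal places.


The inverter AC capacity is determined by the DC/AC ratio.
Given: P_dc = 5.16 kW, DC/AC ratio = 1.18
P_ac = P_dc / ratio = 5.16 / 1.18
P_ac = 4.37 kW

4.37


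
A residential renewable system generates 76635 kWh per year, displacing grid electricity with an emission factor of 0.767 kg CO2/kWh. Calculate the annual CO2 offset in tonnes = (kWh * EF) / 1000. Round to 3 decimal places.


CO2 offset in kg = generation * emission_factor
CO2 offset = 76635 * 0.767 = 58779.05 kg
Convert to tonnes:
  CO2 offset = 58779.05 / 1000 = 58.779 tonnes

58.779


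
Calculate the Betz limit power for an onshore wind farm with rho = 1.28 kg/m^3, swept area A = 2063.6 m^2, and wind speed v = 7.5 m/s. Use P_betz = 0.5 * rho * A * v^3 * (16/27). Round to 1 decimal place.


The Betz coefficient Cp_max = 16/27 = 0.5926
v^3 = 7.5^3 = 421.875
P_betz = 0.5 * rho * A * v^3 * Cp_max
P_betz = 0.5 * 1.28 * 2063.6 * 421.875 * 0.5926
P_betz = 330176.0 W

330176.0


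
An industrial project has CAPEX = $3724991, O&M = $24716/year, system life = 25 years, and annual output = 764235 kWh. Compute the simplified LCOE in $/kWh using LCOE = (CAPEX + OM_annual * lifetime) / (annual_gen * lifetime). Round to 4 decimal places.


Total cost = CAPEX + OM * lifetime = 3724991 + 24716 * 25 = 3724991 + 617900 = 4342891
Total generation = annual * lifetime = 764235 * 25 = 19105875 kWh
LCOE = 4342891 / 19105875
LCOE = 0.2273 $/kWh

0.2273


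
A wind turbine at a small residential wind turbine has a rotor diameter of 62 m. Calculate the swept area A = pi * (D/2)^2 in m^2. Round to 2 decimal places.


Compute the rotor radius:
  r = D / 2 = 62 / 2 = 31.0 m
Calculate swept area:
  A = pi * r^2 = pi * 31.0^2
  A = 3019.07 m^2

3019.07


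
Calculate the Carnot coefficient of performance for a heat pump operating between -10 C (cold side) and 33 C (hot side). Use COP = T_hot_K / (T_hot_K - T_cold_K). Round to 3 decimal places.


Convert to Kelvin:
  T_hot = 33 + 273.15 = 306.15 K
  T_cold = -10 + 273.15 = 263.15 K
Apply Carnot COP formula:
  COP = T_hot_K / (T_hot_K - T_cold_K) = 306.15 / 43.0
  COP = 7.120

7.120


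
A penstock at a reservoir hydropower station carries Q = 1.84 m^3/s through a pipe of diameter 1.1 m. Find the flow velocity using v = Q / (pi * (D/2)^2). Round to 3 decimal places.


Compute pipe cross-sectional area:
  A = pi * (D/2)^2 = pi * (1.1/2)^2 = 0.9503 m^2
Calculate velocity:
  v = Q / A = 1.84 / 0.9503
  v = 1.936 m/s

1.936


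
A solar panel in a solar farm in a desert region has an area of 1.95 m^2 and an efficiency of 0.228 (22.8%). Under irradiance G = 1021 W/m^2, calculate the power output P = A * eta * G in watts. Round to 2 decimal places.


Use the solar power formula P = A * eta * G.
Given: A = 1.95 m^2, eta = 0.228, G = 1021 W/m^2
P = 1.95 * 0.228 * 1021
P = 453.94 W

453.94


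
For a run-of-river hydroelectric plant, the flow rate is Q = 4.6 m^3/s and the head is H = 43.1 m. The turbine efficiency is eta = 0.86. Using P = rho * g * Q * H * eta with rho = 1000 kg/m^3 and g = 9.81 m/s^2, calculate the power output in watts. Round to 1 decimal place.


Apply the hydropower formula P = rho * g * Q * H * eta
rho * g = 1000 * 9.81 = 9810.0
P = 9810.0 * 4.6 * 43.1 * 0.86
P = 1672640.3 W

1672640.3


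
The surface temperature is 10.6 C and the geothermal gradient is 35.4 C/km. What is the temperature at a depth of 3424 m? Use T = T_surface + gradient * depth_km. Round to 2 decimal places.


Convert depth to km: 3424 / 1000 = 3.424 km
Temperature increase = gradient * depth_km = 35.4 * 3.424 = 121.21 C
Temperature at depth = T_surface + delta_T = 10.6 + 121.21
T = 131.81 C

131.81


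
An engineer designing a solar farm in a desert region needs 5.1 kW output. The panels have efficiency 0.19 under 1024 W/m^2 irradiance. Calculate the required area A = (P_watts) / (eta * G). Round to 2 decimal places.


Convert target power to watts: P = 5.1 * 1000 = 5100.0 W
Compute denominator: eta * G = 0.19 * 1024 = 194.56
Required area A = P / (eta * G) = 5100.0 / 194.56
A = 26.21 m^2

26.21


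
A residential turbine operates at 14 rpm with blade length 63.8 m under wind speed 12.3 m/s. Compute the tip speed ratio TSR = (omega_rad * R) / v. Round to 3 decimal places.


Convert rotational speed to rad/s:
  omega = 14 * 2 * pi / 60 = 1.4661 rad/s
Compute tip speed:
  v_tip = omega * R = 1.4661 * 63.8 = 93.536 m/s
Tip speed ratio:
  TSR = v_tip / v_wind = 93.536 / 12.3 = 7.605

7.605


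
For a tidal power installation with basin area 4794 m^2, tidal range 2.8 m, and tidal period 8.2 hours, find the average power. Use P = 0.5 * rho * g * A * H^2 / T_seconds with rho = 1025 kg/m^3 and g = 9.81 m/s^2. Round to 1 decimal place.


Convert period to seconds: T = 8.2 * 3600 = 29520.0 s
H^2 = 2.8^2 = 7.84
P = 0.5 * rho * g * A * H^2 / T
P = 0.5 * 1025 * 9.81 * 4794 * 7.84 / 29520.0
P = 6401.2 W

6401.2


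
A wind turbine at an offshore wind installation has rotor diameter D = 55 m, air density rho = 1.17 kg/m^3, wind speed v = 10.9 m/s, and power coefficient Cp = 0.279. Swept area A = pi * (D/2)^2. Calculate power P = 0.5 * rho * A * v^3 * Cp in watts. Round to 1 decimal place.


Step 1 -- Compute swept area:
  A = pi * (D/2)^2 = pi * (55/2)^2 = 2375.83 m^2
Step 2 -- Apply wind power equation:
  P = 0.5 * rho * A * v^3 * Cp
  v^3 = 10.9^3 = 1295.029
  P = 0.5 * 1.17 * 2375.83 * 1295.029 * 0.279
  P = 502174.7 W

502174.7


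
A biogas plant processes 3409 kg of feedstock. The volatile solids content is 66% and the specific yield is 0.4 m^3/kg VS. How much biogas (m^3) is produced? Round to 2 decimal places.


Compute volatile solids:
  VS = mass * VS_fraction = 3409 * 0.66 = 2249.94 kg
Calculate biogas volume:
  Biogas = VS * specific_yield = 2249.94 * 0.4
  Biogas = 899.98 m^3

899.98


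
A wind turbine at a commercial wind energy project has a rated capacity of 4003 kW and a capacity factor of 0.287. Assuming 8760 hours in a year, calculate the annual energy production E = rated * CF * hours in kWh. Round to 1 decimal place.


Annual energy = rated_kW * capacity_factor * hours_per_year
Given: P_rated = 4003 kW, CF = 0.287, hours = 8760
E = 4003 * 0.287 * 8760
E = 10064022.4 kWh

10064022.4


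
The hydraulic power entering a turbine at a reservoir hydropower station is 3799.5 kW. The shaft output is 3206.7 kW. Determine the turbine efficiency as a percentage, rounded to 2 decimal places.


Turbine efficiency = (output power / input power) * 100
eta = (3206.7 / 3799.5) * 100
eta = 84.40%

84.40
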